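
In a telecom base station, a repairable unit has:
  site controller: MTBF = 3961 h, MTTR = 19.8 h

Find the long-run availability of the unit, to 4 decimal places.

A(site controller) = MTBF/(MTBF+MTTR) = 3961/(3961+19.8) = 0.9950

0.9950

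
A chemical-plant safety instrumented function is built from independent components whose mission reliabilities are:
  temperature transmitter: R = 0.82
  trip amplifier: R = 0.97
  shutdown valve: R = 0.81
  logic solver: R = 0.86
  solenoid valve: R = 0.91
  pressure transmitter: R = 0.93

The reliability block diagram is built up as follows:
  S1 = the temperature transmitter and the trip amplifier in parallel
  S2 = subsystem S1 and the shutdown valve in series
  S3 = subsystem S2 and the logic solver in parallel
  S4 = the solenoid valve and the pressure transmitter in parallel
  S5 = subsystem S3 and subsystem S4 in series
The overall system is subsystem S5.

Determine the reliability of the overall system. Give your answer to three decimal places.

Parallel (temperature transmitter and trip amplifier): 1 − (1 − 0.82000)(1 − 0.97000) = 0.99460
Series ([0.99460] and shutdown valve): 0.99460 × 0.81000 = 0.80563
Parallel ([0.80563] and logic solver): 1 − (1 − 0.80563)(1 − 0.86000) = 0.97279
Parallel (solenoid valve and pressure transmitter): 1 − (1 − 0.91000)(1 − 0.93000) = 0.99370
Series ([0.97279] and [0.99370]): 0.97279 × 0.99370 = 0.967

0.967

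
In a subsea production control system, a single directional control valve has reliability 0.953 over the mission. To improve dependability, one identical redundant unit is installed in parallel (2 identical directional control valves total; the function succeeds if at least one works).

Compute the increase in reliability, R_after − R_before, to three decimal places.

R_before = 0.953
R_after = 1 − (1 − 0.953)^2 = 0.998
ΔR = 0.998 − 0.953 = 0.045

0.045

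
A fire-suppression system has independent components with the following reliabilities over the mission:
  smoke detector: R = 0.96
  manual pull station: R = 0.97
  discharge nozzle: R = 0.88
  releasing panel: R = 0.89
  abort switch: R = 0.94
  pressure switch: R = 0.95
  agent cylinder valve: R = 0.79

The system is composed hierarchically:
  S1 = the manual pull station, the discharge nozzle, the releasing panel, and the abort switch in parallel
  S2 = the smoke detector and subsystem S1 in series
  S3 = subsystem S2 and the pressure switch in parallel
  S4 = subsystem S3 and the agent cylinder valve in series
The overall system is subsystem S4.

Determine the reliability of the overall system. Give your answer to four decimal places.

Parallel (manual pull station, discharge nozzle, releasing panel, and abort switch): 1 − (1 − 0.970000)(1 − 0.880000)(1 − 0.890000)(1 − 0.940000) = 0.999976
Series (smoke detector and [0.999976]): 0.960000 × 0.999976 = 0.959977
Parallel ([0.959977] and pressure switch): 1 − (1 − 0.959977)(1 − 0.950000) = 0.997999
Series ([0.997999] and agent cylinder valve): 0.997999 × 0.790000 = 0.7884

0.7884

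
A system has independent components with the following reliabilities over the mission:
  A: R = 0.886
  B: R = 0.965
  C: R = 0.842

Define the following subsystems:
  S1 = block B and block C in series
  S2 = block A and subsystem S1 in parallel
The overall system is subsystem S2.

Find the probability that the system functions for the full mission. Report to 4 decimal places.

Series (B and C): 0.965000 × 0.842000 = 0.812530
Parallel (A and [0.812530]): 1 − (1 − 0.886000)(1 − 0.812530) = 0.9786

0.9786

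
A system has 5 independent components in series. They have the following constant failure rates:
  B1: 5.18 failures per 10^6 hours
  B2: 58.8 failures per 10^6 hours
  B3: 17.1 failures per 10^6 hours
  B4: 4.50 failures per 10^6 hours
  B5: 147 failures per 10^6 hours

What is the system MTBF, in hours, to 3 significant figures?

Series of exponential components: λ_sys = Σ λ_i
λ_sys = 0.00000518 + 0.0000588 + 0.0000171 + 0.00000450 + 0.000147 = 2.3258e-04 /h
MTBF = 1 / λ_sys = 4300 h

4300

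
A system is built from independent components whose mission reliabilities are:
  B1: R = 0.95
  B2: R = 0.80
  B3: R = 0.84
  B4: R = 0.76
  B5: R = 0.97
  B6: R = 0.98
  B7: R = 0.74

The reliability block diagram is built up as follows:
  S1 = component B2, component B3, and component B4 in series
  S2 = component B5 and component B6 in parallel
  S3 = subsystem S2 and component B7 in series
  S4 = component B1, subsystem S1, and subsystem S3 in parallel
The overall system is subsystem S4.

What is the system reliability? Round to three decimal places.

0.994

Series (B2, B3, and B4): 0.80000 × 0.84000 × 0.76000 = 0.51072
Parallel (B5 and B6): 1 − (1 − 0.97000)(1 − 0.98000) = 0.99940
Series ([0.99940] and B7): 0.99940 × 0.74000 = 0.73956
Parallel (B1, [0.51072], and [0.73956]): 1 − (1 − 0.95000)(1 − 0.51072)(1 − 0.73956) = 0.994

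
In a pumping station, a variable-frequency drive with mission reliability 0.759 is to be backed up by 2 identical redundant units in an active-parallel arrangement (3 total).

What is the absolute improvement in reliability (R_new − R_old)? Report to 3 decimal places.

0.227

R_before = 0.759
R_after = 1 − (1 − 0.759)^3 = 0.986
ΔR = 0.986 − 0.759 = 0.227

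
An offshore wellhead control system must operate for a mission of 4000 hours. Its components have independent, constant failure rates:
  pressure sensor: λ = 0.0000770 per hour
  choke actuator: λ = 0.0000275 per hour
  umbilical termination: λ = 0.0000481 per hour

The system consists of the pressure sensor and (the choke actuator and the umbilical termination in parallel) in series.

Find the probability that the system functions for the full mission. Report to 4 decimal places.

R(pressure sensor) = exp(−0.0000770 × 4000) = 0.734915
R(choke actuator) = exp(−0.0000275 × 4000) = 0.895834
R(umbilical termination) = exp(−0.0000481 × 4000) = 0.824977
Parallel (choke actuator and umbilical termination): 1 − (1 − 0.895834)(1 − 0.824977) = 0.981769
Series (pressure sensor and [0.981769]): 0.734915 × 0.981769 = 0.7215

0.7215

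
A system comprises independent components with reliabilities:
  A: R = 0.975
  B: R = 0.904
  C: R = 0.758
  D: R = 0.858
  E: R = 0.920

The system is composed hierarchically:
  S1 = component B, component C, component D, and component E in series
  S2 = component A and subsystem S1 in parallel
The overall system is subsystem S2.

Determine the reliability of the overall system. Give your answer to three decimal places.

Series (B, C, D, and E): 0.90400 × 0.75800 × 0.85800 × 0.92000 = 0.54089
Parallel (A and [0.54089]): 1 − (1 − 0.97500)(1 − 0.54089) = 0.989

0.989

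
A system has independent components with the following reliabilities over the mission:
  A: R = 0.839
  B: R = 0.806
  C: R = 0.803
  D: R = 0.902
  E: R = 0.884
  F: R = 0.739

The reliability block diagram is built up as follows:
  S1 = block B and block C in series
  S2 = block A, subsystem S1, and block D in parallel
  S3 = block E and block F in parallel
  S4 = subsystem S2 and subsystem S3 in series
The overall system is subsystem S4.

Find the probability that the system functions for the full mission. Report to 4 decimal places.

0.9643

Series (B and C): 0.806000 × 0.803000 = 0.647218
Parallel (A, [0.647218], and D): 1 − (1 − 0.839000)(1 − 0.647218)(1 − 0.902000) = 0.994434
Parallel (E and F): 1 − (1 − 0.884000)(1 − 0.739000) = 0.969724
Series ([0.994434] and [0.969724]): 0.994434 × 0.969724 = 0.9643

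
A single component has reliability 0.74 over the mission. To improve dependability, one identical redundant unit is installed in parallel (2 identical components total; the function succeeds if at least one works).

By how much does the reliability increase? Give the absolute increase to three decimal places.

R_before = 0.74
R_after = 1 − (1 − 0.74)^2 = 0.932
ΔR = 0.932 − 0.74 = 0.192

0.192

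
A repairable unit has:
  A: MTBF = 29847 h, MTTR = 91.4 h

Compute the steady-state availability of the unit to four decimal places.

A(A) = MTBF/(MTBF+MTTR) = 29847/(29847+91.4) = 0.9969

0.9969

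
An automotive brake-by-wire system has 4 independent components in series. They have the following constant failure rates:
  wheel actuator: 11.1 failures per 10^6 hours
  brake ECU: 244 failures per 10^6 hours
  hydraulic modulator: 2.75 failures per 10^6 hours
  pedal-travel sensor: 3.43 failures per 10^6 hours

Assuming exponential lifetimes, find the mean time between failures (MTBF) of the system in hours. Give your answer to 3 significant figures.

3830

Series of exponential components: λ_sys = Σ λ_i
λ_sys = 0.0000111 + 0.000244 + 0.00000275 + 0.00000343 = 2.6128e-04 /h
MTBF = 1 / λ_sys = 3830 h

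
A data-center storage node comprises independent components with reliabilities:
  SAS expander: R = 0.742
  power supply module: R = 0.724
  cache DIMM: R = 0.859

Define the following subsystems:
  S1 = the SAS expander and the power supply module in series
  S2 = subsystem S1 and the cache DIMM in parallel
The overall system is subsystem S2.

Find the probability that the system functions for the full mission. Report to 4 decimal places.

0.9347

Series (SAS expander and power supply module): 0.742000 × 0.724000 = 0.537208
Parallel ([0.537208] and cache DIMM): 1 − (1 − 0.537208)(1 − 0.859000) = 0.9347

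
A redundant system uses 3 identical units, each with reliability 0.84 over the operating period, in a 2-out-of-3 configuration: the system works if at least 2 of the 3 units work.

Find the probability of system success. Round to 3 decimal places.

R = Σ_{i=2}^{3} C(3,i) p^i (1−p)^{3−i} with p = 0.84
C(3,2)·0.84^2·0.16^1 = 0.33869
C(3,3)·0.84^3·0.16^0 = 0.59270
Sum = 0.931

0.931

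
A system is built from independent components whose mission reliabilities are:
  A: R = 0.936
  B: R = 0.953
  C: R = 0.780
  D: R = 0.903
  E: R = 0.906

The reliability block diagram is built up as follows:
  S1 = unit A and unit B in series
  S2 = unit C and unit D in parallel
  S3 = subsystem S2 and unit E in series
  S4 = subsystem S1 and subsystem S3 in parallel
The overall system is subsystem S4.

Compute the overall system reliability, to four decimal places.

0.9878

Series (A and B): 0.936000 × 0.953000 = 0.892008
Parallel (C and D): 1 − (1 − 0.780000)(1 − 0.903000) = 0.978660
Series ([0.978660] and E): 0.978660 × 0.906000 = 0.886666
Parallel ([0.892008] and [0.886666]): 1 − (1 − 0.892008)(1 − 0.886666) = 0.9878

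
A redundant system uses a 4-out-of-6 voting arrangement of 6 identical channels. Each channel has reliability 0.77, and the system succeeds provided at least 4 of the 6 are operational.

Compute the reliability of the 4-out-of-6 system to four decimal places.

0.8609

R = Σ_{i=4}^{6} C(6,i) p^i (1−p)^{6−i} with p = 0.77
C(6,4)·0.77^4·0.23^2 = 0.278939
C(6,5)·0.77^5·0.23^1 = 0.373536
C(6,6)·0.77^6·0.23^0 = 0.208422
Sum = 0.8609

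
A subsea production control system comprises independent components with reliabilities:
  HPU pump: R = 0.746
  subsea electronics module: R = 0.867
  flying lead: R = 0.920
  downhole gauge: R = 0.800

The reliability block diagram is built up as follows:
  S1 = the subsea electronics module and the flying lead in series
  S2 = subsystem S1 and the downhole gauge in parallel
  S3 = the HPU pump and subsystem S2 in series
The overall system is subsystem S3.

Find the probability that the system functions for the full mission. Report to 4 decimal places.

Series (subsea electronics module and flying lead): 0.867000 × 0.920000 = 0.797640
Parallel ([0.797640] and downhole gauge): 1 − (1 − 0.797640)(1 − 0.800000) = 0.959528
Series (HPU pump and [0.959528]): 0.746000 × 0.959528 = 0.7158

0.7158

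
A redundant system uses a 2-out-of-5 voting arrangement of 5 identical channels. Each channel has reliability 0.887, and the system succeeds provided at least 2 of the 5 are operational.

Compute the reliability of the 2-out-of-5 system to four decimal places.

0.9993

R = Σ_{i=2}^{5} C(5,i) p^i (1−p)^{5−i} with p = 0.887
C(5,2)·0.887^2·0.113^3 = 0.011352
C(5,3)·0.887^3·0.113^2 = 0.089110
C(5,4)·0.887^4·0.113^1 = 0.349738
C(5,5)·0.887^5·0.113^0 = 0.549058
Sum = 0.9993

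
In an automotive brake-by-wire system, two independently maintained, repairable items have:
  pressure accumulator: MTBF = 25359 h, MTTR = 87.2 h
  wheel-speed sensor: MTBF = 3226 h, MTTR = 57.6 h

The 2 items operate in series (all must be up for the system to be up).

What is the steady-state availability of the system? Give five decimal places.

A(pressure accumulator) = MTBF/(MTBF+MTTR) = 25359/(25359+87.2) = 0.996573
A(wheel-speed sensor) = MTBF/(MTBF+MTTR) = 3226/(3226+57.6) = 0.982458
Series availability: 0.996573 × 0.982458 = 0.97909

0.97909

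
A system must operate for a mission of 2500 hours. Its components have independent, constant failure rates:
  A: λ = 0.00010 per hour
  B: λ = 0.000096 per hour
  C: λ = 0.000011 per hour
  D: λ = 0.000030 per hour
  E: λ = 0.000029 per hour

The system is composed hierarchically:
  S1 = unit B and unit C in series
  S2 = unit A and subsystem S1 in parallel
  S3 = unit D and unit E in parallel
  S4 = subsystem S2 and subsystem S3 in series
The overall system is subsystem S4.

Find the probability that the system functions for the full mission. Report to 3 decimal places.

R(A) = exp(−0.00010 × 2500) = 0.77880
R(B) = exp(−0.000096 × 2500) = 0.78663
R(C) = exp(−0.000011 × 2500) = 0.97287
R(D) = exp(−0.000030 × 2500) = 0.92774
R(E) = exp(−0.000029 × 2500) = 0.93007
Series (B and C): 0.78663 × 0.97287 = 0.76529
Parallel (A and [0.76529]): 1 − (1 − 0.77880)(1 − 0.76529) = 0.94808
Parallel (D and E): 1 − (1 − 0.92774)(1 − 0.93007) = 0.99495
Series ([0.94808] and [0.99495]): 0.94808 × 0.99495 = 0.943

0.943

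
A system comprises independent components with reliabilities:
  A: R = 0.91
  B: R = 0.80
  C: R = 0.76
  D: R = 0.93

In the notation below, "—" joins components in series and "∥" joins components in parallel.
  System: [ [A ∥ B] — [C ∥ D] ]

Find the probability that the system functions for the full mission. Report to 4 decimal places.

Parallel (A and B): 1 − (1 − 0.910000)(1 − 0.800000) = 0.982000
Parallel (C and D): 1 − (1 − 0.760000)(1 − 0.930000) = 0.983200
Series ([0.982000] and [0.983200]): 0.982000 × 0.983200 = 0.9655

0.9655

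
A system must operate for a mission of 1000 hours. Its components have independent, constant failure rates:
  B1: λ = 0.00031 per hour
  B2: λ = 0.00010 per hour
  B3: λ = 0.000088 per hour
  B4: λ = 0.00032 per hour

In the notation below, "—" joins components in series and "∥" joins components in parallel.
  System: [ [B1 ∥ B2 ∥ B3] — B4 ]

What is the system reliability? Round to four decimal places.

R(B1) = exp(−0.00031 × 1000) = 0.733447
R(B2) = exp(−0.00010 × 1000) = 0.904837
R(B3) = exp(−0.000088 × 1000) = 0.915761
R(B4) = exp(−0.00032 × 1000) = 0.726149
Parallel (B1, B2, and B3): 1 − (1 − 0.733447)(1 − 0.904837)(1 − 0.915761) = 0.997863
Series ([0.997863] and B4): 0.997863 × 0.726149 = 0.7246

0.7246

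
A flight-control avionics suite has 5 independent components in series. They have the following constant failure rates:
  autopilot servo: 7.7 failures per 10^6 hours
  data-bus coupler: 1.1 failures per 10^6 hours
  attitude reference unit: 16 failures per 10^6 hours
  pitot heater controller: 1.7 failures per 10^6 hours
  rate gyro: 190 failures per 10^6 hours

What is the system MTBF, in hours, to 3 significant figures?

4620

Series of exponential components: λ_sys = Σ λ_i
λ_sys = 0.0000077 + 0.0000011 + 0.000016 + 0.0000017 + 0.00019 = 2.1650e-04 /h
MTBF = 1 / λ_sys = 4620 h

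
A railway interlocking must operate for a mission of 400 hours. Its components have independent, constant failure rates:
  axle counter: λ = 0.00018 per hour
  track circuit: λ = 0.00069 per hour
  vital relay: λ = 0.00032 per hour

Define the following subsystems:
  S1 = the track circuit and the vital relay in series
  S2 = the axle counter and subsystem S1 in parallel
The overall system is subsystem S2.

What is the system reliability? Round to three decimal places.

0.977

R(axle counter) = exp(−0.00018 × 400) = 0.93053
R(track circuit) = exp(−0.00069 × 400) = 0.75881
R(vital relay) = exp(−0.00032 × 400) = 0.87985
Series (track circuit and vital relay): 0.75881 × 0.87985 = 0.66764
Parallel (axle counter and [0.66764]): 1 − (1 − 0.93053)(1 − 0.66764) = 0.977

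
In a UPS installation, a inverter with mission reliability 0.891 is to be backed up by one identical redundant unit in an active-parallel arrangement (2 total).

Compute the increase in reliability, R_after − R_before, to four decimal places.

R_before = 0.891
R_after = 1 − (1 − 0.891)^2 = 0.9881
ΔR = 0.9881 − 0.891 = 0.0971

0.0971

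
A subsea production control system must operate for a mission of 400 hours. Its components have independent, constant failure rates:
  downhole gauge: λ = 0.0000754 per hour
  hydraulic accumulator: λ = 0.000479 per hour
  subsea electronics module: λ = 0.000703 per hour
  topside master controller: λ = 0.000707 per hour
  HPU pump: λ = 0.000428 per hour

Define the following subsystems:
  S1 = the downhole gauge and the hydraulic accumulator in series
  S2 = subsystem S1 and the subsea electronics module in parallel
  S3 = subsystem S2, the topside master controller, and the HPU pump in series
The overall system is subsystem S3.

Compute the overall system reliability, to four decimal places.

R(downhole gauge) = exp(−0.0000754 × 400) = 0.970290
R(hydraulic accumulator) = exp(−0.000479 × 400) = 0.825637
R(subsea electronics module) = exp(−0.000703 × 400) = 0.754877
R(topside master controller) = exp(−0.000707 × 400) = 0.753671
R(HPU pump) = exp(−0.000428 × 400) = 0.842653
Series (downhole gauge and hydraulic accumulator): 0.970290 × 0.825637 = 0.801107
Parallel ([0.801107] and subsea electronics module): 1 − (1 − 0.801107)(1 − 0.754877) = 0.951247
Series ([0.951247], topside master controller, and HPU pump): 0.951247 × 0.753671 × 0.842653 = 0.6041

0.6041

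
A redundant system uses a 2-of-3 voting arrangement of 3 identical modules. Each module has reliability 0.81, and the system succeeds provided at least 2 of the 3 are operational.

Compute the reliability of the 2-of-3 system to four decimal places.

0.9054

R = Σ_{i=2}^{3} C(3,i) p^i (1−p)^{3−i} with p = 0.81
C(3,2)·0.81^2·0.19^1 = 0.373977
C(3,3)·0.81^3·0.19^0 = 0.531441
Sum = 0.9054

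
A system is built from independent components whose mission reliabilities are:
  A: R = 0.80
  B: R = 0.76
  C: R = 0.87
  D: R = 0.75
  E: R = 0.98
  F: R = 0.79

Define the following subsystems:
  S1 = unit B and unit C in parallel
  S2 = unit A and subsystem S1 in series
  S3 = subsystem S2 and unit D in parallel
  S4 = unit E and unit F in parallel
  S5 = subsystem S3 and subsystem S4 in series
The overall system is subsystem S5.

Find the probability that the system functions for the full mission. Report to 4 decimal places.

0.9398

Parallel (B and C): 1 − (1 − 0.760000)(1 − 0.870000) = 0.968800
Series (A and [0.968800]): 0.800000 × 0.968800 = 0.775040
Parallel ([0.775040] and D): 1 − (1 − 0.775040)(1 − 0.750000) = 0.943760
Parallel (E and F): 1 − (1 − 0.980000)(1 − 0.790000) = 0.995800
Series ([0.943760] and [0.995800]): 0.943760 × 0.995800 = 0.9398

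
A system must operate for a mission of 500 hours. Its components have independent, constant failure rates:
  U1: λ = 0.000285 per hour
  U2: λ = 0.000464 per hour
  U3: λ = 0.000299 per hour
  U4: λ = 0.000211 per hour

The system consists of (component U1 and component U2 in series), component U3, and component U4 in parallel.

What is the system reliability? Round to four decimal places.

0.9957

R(U1) = exp(−0.000285 × 500) = 0.867188
R(U2) = exp(−0.000464 × 500) = 0.792946
R(U3) = exp(−0.000299 × 500) = 0.861138
R(U4) = exp(−0.000211 × 500) = 0.899874
Series (U1 and U2): 0.867188 × 0.792946 = 0.687633
Parallel ([0.687633], U3, and U4): 1 − (1 − 0.687633)(1 − 0.861138)(1 − 0.899874) = 0.9957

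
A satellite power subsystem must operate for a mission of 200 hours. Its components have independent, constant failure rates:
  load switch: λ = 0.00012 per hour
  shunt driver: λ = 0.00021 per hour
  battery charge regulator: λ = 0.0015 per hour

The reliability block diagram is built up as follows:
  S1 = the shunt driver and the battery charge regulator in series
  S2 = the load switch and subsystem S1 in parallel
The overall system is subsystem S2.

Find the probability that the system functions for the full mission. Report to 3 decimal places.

0.993

R(load switch) = exp(−0.00012 × 200) = 0.97629
R(shunt driver) = exp(−0.00021 × 200) = 0.95887
R(battery charge regulator) = exp(−0.0015 × 200) = 0.74082
Series (shunt driver and battery charge regulator): 0.95887 × 0.74082 = 0.71035
Parallel (load switch and [0.71035]): 1 − (1 − 0.97629)(1 − 0.71035) = 0.993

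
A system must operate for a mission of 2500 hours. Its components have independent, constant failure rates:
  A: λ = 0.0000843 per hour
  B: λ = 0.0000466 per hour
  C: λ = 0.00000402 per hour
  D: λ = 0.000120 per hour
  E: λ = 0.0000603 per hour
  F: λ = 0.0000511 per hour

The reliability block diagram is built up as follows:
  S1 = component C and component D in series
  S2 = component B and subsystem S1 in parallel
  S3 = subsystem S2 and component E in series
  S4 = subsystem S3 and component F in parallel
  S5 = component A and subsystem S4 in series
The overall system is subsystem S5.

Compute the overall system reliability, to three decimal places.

R(A) = exp(−0.0000843 × 2500) = 0.80998
R(B) = exp(−0.0000466 × 2500) = 0.89003
R(C) = exp(−0.00000402 × 2500) = 0.99000
R(D) = exp(−0.000120 × 2500) = 0.74082
R(E) = exp(−0.0000603 × 2500) = 0.86006
R(F) = exp(−0.0000511 × 2500) = 0.88007
Series (C and D): 0.99000 × 0.74082 = 0.73341
Parallel (B and [0.73341]): 1 − (1 − 0.89003)(1 − 0.73341) = 0.97068
Series ([0.97068] and E): 0.97068 × 0.86006 = 0.83484
Parallel ([0.83484] and F): 1 − (1 − 0.83484)(1 − 0.88007) = 0.98019
Series (A and [0.98019]): 0.80998 × 0.98019 = 0.794

0.794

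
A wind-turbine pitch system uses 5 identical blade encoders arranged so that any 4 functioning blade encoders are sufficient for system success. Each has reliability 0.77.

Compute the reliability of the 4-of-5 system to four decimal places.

R = Σ_{i=4}^{5} C(5,i) p^i (1−p)^{5−i} with p = 0.77
C(5,4)·0.77^4·0.23^1 = 0.404260
C(5,5)·0.77^5·0.23^0 = 0.270678
Sum = 0.6749

0.6749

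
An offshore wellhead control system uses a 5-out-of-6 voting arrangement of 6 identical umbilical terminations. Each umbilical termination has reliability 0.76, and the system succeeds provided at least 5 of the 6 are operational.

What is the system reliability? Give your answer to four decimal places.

R = Σ_{i=5}^{6} C(6,i) p^i (1−p)^{6−i} with p = 0.76
C(6,5)·0.76^5·0.24^1 = 0.365116
C(6,6)·0.76^6·0.24^0 = 0.192700
Sum = 0.5578

0.5578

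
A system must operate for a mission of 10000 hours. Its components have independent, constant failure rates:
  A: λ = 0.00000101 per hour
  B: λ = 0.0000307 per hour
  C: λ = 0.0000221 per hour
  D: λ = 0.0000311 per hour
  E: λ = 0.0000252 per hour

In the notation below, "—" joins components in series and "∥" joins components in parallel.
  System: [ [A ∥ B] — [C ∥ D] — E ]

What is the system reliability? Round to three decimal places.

R(A) = exp(−0.00000101 × 10000) = 0.98995
R(B) = exp(−0.0000307 × 10000) = 0.73565
R(C) = exp(−0.0000221 × 10000) = 0.80172
R(D) = exp(−0.0000311 × 10000) = 0.73271
R(E) = exp(−0.0000252 × 10000) = 0.77724
Parallel (A and B): 1 − (1 − 0.98995)(1 − 0.73565) = 0.99734
Parallel (C and D): 1 − (1 − 0.80172)(1 − 0.73271) = 0.94700
Series ([0.99734], [0.94700], and E): 0.99734 × 0.94700 × 0.77724 = 0.734

0.734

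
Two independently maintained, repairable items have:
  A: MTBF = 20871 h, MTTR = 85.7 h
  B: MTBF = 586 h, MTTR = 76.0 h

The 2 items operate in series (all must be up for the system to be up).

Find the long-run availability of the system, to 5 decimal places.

A(A) = MTBF/(MTBF+MTTR) = 20871/(20871+85.7) = 0.995911
A(B) = MTBF/(MTBF+MTTR) = 586/(586+76.0) = 0.885196
Series availability: 0.995911 × 0.885196 = 0.88158

0.88158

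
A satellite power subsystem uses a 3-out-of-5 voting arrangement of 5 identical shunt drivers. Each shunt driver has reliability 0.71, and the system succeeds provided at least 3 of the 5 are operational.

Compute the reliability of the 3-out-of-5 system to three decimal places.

R = Σ_{i=3}^{5} C(5,i) p^i (1−p)^{5−i} with p = 0.71
C(5,3)·0.71^3·0.29^2 = 0.30100
C(5,4)·0.71^4·0.29^1 = 0.36847
C(5,5)·0.71^5·0.29^0 = 0.18042
Sum = 0.850

0.850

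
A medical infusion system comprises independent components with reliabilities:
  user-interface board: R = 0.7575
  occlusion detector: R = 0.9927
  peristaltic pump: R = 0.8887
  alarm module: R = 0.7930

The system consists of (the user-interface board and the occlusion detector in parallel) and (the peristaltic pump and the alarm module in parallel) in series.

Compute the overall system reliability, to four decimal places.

Parallel (user-interface board and occlusion detector): 1 − (1 − 0.757500)(1 − 0.992700) = 0.998230
Parallel (peristaltic pump and alarm module): 1 − (1 − 0.888700)(1 − 0.793000) = 0.976961
Series ([0.998230] and [0.976961]): 0.998230 × 0.976961 = 0.9752

0.9752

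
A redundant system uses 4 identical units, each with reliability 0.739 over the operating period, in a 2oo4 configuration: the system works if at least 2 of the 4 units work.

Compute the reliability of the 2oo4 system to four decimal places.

0.9428

R = Σ_{i=2}^{4} C(4,i) p^i (1−p)^{4−i} with p = 0.739
C(4,2)·0.739^2·0.261^2 = 0.223214
C(4,3)·0.739^3·0.261^1 = 0.421341
C(4,4)·0.739^4·0.261^0 = 0.298248
Sum = 0.9428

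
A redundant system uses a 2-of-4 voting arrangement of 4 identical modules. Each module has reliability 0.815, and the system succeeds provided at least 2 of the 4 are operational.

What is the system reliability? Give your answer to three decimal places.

0.978

R = Σ_{i=2}^{4} C(4,i) p^i (1−p)^{4−i} with p = 0.815
C(4,2)·0.815^2·0.185^2 = 0.13640
C(4,3)·0.815^3·0.185^1 = 0.40059
C(4,4)·0.815^4·0.185^0 = 0.44119
Sum = 0.978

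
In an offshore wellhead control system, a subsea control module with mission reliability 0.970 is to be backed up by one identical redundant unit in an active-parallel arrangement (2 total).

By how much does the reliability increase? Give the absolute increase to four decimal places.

R_before = 0.970
R_after = 1 − (1 − 0.970)^2 = 0.9991
ΔR = 0.9991 − 0.970 = 0.0291

0.0291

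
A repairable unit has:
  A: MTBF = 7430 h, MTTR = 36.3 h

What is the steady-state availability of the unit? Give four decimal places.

0.9951

A(A) = MTBF/(MTBF+MTTR) = 7430/(7430+36.3) = 0.9951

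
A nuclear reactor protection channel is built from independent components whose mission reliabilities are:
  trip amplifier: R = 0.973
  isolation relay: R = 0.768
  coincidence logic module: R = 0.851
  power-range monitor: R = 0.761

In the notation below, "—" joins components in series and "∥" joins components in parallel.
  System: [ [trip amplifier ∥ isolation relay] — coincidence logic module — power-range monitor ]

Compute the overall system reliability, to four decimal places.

Parallel (trip amplifier and isolation relay): 1 − (1 − 0.973000)(1 − 0.768000) = 0.993736
Series ([0.993736], coincidence logic module, and power-range monitor): 0.993736 × 0.851000 × 0.761000 = 0.6436

0.6436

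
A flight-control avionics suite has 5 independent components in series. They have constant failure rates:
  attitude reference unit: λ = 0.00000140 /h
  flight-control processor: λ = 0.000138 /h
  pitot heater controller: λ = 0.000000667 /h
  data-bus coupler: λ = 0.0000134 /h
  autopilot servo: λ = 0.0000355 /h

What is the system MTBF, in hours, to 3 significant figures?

5290

Series of exponential components: λ_sys = Σ λ_i
λ_sys = 0.00000140 + 0.000138 + 0.000000667 + 0.0000134 + 0.0000355 = 1.8897e-04 /h
MTBF = 1 / λ_sys = 5290 h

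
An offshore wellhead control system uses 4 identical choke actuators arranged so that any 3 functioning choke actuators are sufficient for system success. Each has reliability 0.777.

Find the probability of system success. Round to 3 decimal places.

0.783

R = Σ_{i=3}^{4} C(4,i) p^i (1−p)^{4−i} with p = 0.777
C(4,3)·0.777^3·0.223^1 = 0.41843
C(4,4)·0.777^4·0.223^0 = 0.36449
Sum = 0.783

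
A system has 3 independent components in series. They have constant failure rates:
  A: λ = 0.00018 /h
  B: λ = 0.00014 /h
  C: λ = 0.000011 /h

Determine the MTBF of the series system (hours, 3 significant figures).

3020

Series of exponential components: λ_sys = Σ λ_i
λ_sys = 0.00018 + 0.00014 + 0.000011 = 3.3100e-04 /h
MTBF = 1 / λ_sys = 3020 h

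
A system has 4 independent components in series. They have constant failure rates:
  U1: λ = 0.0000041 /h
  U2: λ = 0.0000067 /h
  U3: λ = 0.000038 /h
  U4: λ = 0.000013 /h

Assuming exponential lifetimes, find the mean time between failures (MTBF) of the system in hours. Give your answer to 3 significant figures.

Series of exponential components: λ_sys = Σ λ_i
λ_sys = 0.0000041 + 0.0000067 + 0.000038 + 0.000013 = 6.1800e-05 /h
MTBF = 1 / λ_sys = 16200 h

16200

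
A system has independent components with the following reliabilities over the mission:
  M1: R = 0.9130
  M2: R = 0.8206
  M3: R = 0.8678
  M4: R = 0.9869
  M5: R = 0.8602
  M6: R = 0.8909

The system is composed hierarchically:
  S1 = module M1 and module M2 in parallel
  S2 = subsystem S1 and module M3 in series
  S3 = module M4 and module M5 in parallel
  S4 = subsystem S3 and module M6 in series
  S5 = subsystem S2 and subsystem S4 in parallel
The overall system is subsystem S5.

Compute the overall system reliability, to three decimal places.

Parallel (M1 and M2): 1 − (1 − 0.91300)(1 − 0.82060) = 0.98439
Series ([0.98439] and M3): 0.98439 × 0.86780 = 0.85425
Parallel (M4 and M5): 1 − (1 − 0.98690)(1 − 0.86020) = 0.99817
Series ([0.99817] and M6): 0.99817 × 0.89090 = 0.88927
Parallel ([0.85425] and [0.88927]): 1 − (1 − 0.85425)(1 − 0.88927) = 0.984

0.984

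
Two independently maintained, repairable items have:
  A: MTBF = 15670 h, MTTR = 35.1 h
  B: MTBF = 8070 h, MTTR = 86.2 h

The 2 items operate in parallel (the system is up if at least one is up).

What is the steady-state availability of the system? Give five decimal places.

0.99998

A(A) = MTBF/(MTBF+MTTR) = 15670/(15670+35.1) = 0.997765
A(B) = MTBF/(MTBF+MTTR) = 8070/(8070+86.2) = 0.989431
Parallel availability: 1 − (1 − 0.997765)(1 − 0.989431) = 0.99998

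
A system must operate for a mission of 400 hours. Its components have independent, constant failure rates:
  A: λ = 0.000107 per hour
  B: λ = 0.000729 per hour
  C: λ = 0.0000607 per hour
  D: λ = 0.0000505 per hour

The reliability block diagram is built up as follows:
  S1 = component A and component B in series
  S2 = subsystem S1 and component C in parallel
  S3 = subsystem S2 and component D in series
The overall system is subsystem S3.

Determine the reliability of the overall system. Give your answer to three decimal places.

R(A) = exp(−0.000107 × 400) = 0.95810
R(B) = exp(−0.000729 × 400) = 0.74707
R(C) = exp(−0.0000607 × 400) = 0.97601
R(D) = exp(−0.0000505 × 400) = 0.98000
Series (A and B): 0.95810 × 0.74707 = 0.71577
Parallel ([0.71577] and C): 1 − (1 − 0.71577)(1 − 0.97601) = 0.99318
Series ([0.99318] and D): 0.99318 × 0.98000 = 0.973

0.973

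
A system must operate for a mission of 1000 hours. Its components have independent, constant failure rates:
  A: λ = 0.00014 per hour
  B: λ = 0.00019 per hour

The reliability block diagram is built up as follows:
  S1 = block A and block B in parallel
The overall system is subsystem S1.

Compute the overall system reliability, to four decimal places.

R(A) = exp(−0.00014 × 1000) = 0.869358
R(B) = exp(−0.00019 × 1000) = 0.826959
Parallel (A and B): 1 − (1 − 0.869358)(1 − 0.826959) = 0.9774

0.9774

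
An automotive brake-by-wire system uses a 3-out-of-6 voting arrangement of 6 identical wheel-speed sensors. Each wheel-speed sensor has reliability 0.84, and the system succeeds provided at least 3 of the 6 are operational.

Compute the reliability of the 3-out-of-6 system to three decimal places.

R = Σ_{i=3}^{6} C(6,i) p^i (1−p)^{6−i} with p = 0.84
C(6,3)·0.84^3·0.16^3 = 0.04855
C(6,4)·0.84^4·0.16^2 = 0.19118
C(6,5)·0.84^5·0.16^1 = 0.40148
C(6,6)·0.84^6·0.16^0 = 0.35130
Sum = 0.993

0.993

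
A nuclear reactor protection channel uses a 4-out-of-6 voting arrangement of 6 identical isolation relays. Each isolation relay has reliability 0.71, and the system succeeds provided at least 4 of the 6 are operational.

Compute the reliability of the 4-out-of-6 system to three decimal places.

0.763

R = Σ_{i=4}^{6} C(6,i) p^i (1−p)^{6−i} with p = 0.71
C(6,4)·0.71^4·0.29^2 = 0.32057
C(6,5)·0.71^5·0.29^1 = 0.31394
C(6,6)·0.71^6·0.29^0 = 0.12810
Sum = 0.763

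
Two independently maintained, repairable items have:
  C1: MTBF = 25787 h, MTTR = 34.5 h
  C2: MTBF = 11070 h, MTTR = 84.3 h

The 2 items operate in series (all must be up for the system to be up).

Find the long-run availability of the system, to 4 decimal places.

0.9911

A(C1) = MTBF/(MTBF+MTTR) = 25787/(25787+34.5) = 0.998664
A(C2) = MTBF/(MTBF+MTTR) = 11070/(11070+84.3) = 0.992442
Series availability: 0.998664 × 0.992442 = 0.9911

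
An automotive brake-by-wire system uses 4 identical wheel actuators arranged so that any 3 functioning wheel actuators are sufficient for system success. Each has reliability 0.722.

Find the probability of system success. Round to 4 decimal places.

0.6903

R = Σ_{i=3}^{4} C(4,i) p^i (1−p)^{4−i} with p = 0.722
C(4,3)·0.722^3·0.278^1 = 0.418520
C(4,4)·0.722^4·0.278^0 = 0.271737
Sum = 0.6903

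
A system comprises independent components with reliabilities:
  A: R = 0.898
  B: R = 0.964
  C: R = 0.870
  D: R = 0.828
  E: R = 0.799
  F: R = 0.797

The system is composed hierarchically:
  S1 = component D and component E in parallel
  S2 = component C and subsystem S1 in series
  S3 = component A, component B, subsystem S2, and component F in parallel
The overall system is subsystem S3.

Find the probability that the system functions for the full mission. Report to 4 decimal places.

0.9999

Parallel (D and E): 1 − (1 − 0.828000)(1 − 0.799000) = 0.965428
Series (C and [0.965428]): 0.870000 × 0.965428 = 0.839922
Parallel (A, B, [0.839922], and F): 1 − (1 − 0.898000)(1 − 0.964000)(1 − 0.839922)(1 − 0.797000) = 0.9999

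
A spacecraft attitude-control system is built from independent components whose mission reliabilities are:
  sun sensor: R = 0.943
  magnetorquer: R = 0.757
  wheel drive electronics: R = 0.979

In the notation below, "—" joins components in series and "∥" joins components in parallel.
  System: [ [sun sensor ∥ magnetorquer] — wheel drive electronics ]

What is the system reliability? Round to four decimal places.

0.9654

Parallel (sun sensor and magnetorquer): 1 − (1 − 0.943000)(1 − 0.757000) = 0.986149
Series ([0.986149] and wheel drive electronics): 0.986149 × 0.979000 = 0.9654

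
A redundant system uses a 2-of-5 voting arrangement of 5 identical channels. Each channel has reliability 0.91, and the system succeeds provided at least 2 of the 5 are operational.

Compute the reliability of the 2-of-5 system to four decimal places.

0.9997

R = Σ_{i=2}^{5} C(5,i) p^i (1−p)^{5−i} with p = 0.91
C(5,2)·0.91^2·0.09^3 = 0.006037
C(5,3)·0.91^3·0.09^2 = 0.061039
C(5,4)·0.91^4·0.09^1 = 0.308587
C(5,5)·0.91^5·0.09^0 = 0.624032
Sum = 0.9997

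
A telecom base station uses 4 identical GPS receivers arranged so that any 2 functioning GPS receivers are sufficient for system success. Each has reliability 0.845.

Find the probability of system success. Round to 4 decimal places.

0.9868

R = Σ_{i=2}^{4} C(4,i) p^i (1−p)^{4−i} with p = 0.845
C(4,2)·0.845^2·0.155^2 = 0.102927
C(4,3)·0.845^3·0.155^1 = 0.374078
C(4,4)·0.845^4·0.155^0 = 0.509832
Sum = 0.9868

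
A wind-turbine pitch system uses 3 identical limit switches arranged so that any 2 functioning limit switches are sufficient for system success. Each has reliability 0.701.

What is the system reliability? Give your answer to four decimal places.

R = Σ_{i=2}^{3} C(3,i) p^i (1−p)^{3−i} with p = 0.701
C(3,2)·0.701^2·0.299^1 = 0.440787
C(3,3)·0.701^3·0.299^0 = 0.344472
Sum = 0.7853

0.7853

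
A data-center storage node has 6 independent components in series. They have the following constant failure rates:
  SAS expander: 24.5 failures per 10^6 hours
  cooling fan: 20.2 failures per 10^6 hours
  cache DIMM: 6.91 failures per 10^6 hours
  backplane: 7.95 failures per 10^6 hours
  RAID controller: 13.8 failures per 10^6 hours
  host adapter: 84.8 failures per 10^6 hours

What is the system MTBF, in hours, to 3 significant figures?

Series of exponential components: λ_sys = Σ λ_i
λ_sys = 0.0000245 + 0.0000202 + 0.00000691 + 0.00000795 + 0.0000138 + 0.0000848 = 1.5816e-04 /h
MTBF = 1 / λ_sys = 6320 h

6320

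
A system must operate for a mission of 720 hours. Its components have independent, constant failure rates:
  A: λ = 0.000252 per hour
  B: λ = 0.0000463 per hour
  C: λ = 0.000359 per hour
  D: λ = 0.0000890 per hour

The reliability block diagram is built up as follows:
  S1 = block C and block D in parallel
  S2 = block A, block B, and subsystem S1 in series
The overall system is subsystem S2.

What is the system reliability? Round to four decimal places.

0.7953

R(A) = exp(−0.000252 × 720) = 0.834068
R(B) = exp(−0.0000463 × 720) = 0.967214
R(C) = exp(−0.000359 × 720) = 0.772224
R(D) = exp(−0.0000890 × 720) = 0.937930
Parallel (C and D): 1 − (1 − 0.772224)(1 − 0.937930) = 0.985862
Series (A, B, and [0.985862]): 0.834068 × 0.967214 × 0.985862 = 0.7953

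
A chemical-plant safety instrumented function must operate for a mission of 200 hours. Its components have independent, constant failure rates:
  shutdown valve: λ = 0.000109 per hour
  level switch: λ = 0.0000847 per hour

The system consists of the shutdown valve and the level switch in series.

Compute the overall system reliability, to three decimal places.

R(shutdown valve) = exp(−0.000109 × 200) = 0.97844
R(level switch) = exp(−0.0000847 × 200) = 0.98320
Series (shutdown valve and level switch): 0.97844 × 0.98320 = 0.962

0.962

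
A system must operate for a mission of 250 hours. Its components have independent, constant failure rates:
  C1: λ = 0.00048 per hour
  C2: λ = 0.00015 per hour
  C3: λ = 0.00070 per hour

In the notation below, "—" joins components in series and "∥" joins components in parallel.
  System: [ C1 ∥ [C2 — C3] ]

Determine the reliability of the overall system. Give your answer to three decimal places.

0.978

R(C1) = exp(−0.00048 × 250) = 0.88692
R(C2) = exp(−0.00015 × 250) = 0.96319
R(C3) = exp(−0.00070 × 250) = 0.83946
Series (C2 and C3): 0.96319 × 0.83946 = 0.80856
Parallel (C1 and [0.80856]): 1 − (1 − 0.88692)(1 − 0.80856) = 0.978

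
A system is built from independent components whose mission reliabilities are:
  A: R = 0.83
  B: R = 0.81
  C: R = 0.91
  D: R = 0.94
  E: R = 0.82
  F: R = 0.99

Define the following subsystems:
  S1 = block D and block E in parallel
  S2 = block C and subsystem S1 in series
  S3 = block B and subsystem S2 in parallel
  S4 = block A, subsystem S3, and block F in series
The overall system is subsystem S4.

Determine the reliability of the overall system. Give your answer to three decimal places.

0.806

Parallel (D and E): 1 − (1 − 0.94000)(1 − 0.82000) = 0.98920
Series (C and [0.98920]): 0.91000 × 0.98920 = 0.90017
Parallel (B and [0.90017]): 1 − (1 − 0.81000)(1 − 0.90017) = 0.98103
Series (A, [0.98103], and F): 0.83000 × 0.98103 × 0.99000 = 0.806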